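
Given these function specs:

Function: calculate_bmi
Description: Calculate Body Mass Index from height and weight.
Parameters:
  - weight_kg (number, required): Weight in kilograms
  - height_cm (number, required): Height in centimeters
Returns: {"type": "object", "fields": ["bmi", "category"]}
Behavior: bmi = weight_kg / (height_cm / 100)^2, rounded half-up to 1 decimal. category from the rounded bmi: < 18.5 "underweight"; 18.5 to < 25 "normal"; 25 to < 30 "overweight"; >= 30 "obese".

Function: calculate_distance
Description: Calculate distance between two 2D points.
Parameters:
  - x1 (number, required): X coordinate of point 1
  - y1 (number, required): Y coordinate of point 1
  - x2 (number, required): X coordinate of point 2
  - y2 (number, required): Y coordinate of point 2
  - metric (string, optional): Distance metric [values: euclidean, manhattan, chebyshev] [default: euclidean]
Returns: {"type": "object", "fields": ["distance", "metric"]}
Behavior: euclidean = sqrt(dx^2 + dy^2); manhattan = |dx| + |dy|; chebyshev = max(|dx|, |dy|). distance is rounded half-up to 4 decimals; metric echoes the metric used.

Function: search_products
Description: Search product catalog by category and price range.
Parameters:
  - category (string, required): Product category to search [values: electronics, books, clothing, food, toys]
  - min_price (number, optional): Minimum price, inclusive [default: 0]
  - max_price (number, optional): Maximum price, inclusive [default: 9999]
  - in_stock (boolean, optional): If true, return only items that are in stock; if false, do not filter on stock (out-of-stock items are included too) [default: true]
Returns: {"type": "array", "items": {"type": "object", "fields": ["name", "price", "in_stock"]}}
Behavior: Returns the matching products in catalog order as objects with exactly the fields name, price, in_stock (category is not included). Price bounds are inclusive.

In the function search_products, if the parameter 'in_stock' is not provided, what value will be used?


The search_products spec declares:
  - in_stock (boolean, optional): If true, return only items that are in stock; if false, do not filter on stock (out-of-stock items are included too) [default: true]
Default:
true


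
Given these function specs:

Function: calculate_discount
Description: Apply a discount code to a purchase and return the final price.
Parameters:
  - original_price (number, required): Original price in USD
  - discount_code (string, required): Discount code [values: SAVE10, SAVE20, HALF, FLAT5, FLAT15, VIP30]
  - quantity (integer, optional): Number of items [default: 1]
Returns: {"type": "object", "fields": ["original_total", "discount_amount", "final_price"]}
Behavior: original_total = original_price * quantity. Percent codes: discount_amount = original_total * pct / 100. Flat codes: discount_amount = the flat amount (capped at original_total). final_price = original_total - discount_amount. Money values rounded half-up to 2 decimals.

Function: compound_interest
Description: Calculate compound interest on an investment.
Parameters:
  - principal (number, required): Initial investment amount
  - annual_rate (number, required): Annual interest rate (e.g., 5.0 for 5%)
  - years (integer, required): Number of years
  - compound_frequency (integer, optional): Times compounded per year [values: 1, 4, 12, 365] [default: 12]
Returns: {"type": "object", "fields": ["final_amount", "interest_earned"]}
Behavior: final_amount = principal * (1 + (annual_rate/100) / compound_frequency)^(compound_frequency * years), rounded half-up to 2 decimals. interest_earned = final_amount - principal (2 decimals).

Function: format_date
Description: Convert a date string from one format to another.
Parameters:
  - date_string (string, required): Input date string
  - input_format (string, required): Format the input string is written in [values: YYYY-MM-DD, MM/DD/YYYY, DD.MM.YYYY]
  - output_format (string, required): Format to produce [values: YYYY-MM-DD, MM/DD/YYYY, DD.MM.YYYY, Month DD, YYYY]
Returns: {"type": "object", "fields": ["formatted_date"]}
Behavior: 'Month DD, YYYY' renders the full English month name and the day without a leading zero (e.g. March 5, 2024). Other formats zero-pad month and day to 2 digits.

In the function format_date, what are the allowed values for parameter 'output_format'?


The format_date spec declares:
  - output_format (string, required): Format to produce [values: YYYY-MM-DD, MM/DD/YYYY, DD.MM.YYYY, Month DD, YYYY]
Allowed values:
YYYY-MM-DD, MM/DD/YYYY, DD.MM.YYYY, Month DD, YYYY


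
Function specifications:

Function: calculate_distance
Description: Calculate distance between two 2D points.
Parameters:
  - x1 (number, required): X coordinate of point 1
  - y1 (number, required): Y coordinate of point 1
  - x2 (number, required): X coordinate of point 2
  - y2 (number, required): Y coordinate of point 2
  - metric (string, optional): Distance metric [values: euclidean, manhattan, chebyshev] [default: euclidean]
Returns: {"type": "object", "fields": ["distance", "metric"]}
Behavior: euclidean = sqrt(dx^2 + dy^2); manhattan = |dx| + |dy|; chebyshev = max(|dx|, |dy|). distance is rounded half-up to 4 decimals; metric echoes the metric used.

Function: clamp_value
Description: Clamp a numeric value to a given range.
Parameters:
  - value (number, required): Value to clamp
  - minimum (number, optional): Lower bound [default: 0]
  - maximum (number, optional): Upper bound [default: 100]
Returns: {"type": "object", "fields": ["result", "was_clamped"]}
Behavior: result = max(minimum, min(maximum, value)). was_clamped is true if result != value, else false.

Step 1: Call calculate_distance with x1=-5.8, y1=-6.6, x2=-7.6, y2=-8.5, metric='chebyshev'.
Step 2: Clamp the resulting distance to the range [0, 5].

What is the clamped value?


Step 1: calculate_distance (chebyshev)
  |dx| = |-7.6 - -5.8| = 1.8; |dy| = |-8.5 - -6.6| = 1.9
  chebyshev: max(1.8, 1.9) = 1.9
  Round to 4 decimals: 1.9
  -> distance = 1.9
Step 2: clamp_value(value=1.9, minimum=0, maximum=5)
  result = max(0, min(5, 1.9)) = max(0, 1.9) = 1.9
  was_clamped = (1.9 != 1.9) = false
  -> result = 1.9
1.9


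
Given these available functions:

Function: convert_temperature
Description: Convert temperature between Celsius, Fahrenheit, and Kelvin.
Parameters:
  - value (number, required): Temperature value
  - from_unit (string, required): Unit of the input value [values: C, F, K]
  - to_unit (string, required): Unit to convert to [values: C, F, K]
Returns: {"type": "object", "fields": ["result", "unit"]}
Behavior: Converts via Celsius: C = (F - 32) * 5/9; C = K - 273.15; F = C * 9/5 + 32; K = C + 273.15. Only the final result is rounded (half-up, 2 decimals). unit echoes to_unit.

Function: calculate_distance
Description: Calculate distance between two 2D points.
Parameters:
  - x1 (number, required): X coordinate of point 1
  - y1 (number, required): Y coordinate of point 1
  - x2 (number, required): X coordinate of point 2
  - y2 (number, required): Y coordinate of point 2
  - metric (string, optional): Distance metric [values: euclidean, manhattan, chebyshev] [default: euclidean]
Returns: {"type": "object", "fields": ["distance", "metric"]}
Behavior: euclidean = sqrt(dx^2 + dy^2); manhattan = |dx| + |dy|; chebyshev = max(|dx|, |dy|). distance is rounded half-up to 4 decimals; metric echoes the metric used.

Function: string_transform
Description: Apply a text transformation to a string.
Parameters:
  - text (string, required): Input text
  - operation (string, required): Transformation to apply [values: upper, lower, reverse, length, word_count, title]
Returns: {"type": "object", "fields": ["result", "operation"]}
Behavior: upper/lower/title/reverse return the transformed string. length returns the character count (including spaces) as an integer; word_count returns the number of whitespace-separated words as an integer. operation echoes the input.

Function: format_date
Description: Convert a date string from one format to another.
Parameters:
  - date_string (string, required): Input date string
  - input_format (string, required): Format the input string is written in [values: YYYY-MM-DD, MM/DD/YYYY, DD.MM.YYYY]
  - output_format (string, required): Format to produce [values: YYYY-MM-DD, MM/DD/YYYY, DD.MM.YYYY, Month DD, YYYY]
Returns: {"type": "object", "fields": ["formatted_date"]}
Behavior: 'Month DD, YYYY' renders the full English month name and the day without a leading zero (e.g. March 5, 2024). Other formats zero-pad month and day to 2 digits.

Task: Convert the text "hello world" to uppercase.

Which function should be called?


The task needs a function whose description is: Apply a text transformation to a string.
string_transform


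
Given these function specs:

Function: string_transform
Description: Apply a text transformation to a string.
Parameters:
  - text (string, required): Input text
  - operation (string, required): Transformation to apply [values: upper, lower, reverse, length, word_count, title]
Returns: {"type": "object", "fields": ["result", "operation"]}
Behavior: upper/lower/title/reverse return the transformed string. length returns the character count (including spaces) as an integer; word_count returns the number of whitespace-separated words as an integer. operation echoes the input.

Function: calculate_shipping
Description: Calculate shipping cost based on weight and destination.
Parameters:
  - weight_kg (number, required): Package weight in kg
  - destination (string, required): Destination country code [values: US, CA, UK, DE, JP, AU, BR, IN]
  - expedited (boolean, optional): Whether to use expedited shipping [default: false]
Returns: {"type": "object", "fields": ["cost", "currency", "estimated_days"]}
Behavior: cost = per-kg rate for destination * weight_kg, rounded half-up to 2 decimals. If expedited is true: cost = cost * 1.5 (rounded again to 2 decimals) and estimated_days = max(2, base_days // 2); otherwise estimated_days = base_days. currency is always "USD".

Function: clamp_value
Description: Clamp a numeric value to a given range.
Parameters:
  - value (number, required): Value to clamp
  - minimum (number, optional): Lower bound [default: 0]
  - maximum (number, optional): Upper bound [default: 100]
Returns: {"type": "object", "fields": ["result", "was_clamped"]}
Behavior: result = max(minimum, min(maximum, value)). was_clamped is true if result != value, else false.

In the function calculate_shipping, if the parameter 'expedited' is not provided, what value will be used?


The calculate_shipping spec declares:
  - expedited (boolean, optional): Whether to use expedited shipping [default: false]
Default:
false


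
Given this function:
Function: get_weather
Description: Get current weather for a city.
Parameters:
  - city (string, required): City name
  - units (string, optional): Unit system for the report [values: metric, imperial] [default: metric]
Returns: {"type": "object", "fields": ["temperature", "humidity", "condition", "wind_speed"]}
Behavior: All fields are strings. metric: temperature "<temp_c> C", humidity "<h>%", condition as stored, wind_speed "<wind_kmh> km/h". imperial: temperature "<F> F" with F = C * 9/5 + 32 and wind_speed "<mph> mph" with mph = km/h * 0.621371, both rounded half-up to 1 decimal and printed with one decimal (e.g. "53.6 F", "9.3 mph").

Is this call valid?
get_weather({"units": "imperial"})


Checking required parameters...
Missing required parameter: city
Invalid - missing required parameter 'city'


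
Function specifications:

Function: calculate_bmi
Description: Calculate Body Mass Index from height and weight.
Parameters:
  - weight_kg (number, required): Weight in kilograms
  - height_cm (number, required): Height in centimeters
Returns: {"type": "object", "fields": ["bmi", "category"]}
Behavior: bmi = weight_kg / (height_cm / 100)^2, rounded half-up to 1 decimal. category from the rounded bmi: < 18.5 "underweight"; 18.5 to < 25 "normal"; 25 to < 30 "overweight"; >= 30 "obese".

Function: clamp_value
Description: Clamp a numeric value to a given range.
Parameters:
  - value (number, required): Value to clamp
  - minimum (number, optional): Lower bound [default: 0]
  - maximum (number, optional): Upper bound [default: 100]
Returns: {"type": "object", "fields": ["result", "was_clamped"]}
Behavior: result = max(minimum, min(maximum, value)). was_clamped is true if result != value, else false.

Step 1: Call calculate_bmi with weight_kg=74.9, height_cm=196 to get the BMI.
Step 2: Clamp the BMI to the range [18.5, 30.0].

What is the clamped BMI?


Step 1: calculate_bmi(weight_kg=74.9, height_cm=196)
  height_m = 196 / 100 = 1.96
  bmi = 74.9 / 1.96^2 = 74.9 / 3.8416 = 19.497085 -> 19.5
  18.5 <= 19.5 < 25 -> normal
  -> bmi = 19.5
Step 2: clamp_value(value=19.5, minimum=18.5, maximum=30.0)
  result = max(18.5, min(30.0, 19.5)) = max(18.5, 19.5) = 19.5
  was_clamped = (19.5 != 19.5) = false
  -> result = 19.5
19.5


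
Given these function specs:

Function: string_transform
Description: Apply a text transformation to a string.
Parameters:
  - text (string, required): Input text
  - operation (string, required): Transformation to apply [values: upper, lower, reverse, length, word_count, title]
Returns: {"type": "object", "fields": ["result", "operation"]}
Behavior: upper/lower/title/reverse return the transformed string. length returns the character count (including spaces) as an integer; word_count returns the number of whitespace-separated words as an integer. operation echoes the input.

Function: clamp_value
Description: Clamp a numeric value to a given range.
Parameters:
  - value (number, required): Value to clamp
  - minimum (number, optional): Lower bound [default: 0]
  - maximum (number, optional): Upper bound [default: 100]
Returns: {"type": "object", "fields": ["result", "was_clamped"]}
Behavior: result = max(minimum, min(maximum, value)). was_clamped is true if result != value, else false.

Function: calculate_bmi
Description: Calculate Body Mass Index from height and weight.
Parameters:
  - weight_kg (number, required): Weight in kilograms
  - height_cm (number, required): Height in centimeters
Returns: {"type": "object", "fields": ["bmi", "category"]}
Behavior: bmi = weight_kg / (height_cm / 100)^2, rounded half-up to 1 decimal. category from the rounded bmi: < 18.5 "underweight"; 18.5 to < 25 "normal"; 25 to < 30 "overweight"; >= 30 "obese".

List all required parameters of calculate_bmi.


Parameters of calculate_bmi and their required/optional flag:
  weight_kg: required
  height_cm: required
height_cm, weight_kg


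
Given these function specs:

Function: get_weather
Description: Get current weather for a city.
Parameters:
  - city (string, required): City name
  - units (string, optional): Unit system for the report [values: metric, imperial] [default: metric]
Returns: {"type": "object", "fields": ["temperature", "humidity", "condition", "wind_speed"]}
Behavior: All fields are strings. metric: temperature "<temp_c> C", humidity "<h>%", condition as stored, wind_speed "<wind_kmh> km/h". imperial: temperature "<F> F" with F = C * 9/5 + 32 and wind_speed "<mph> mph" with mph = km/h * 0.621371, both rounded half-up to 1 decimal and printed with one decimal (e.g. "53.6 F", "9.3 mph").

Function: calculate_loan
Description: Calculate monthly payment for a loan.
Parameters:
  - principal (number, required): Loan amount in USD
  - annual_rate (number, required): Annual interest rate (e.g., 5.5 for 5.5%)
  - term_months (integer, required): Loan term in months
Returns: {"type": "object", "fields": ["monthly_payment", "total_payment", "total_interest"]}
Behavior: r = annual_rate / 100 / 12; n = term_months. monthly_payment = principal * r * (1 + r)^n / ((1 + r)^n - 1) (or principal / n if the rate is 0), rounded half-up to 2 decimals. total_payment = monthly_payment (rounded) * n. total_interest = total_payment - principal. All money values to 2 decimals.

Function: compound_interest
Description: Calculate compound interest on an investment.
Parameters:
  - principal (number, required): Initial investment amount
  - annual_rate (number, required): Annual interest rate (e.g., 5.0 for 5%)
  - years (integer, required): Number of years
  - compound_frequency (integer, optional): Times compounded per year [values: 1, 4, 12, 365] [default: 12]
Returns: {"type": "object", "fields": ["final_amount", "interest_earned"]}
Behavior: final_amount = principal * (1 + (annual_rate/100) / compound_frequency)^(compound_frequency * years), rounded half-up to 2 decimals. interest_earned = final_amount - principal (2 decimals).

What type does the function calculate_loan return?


The calculate_loan spec declares Returns: {"type": "object", "fields": ["monthly_payment", "total_payment", "total_interest"]}
Type:
object


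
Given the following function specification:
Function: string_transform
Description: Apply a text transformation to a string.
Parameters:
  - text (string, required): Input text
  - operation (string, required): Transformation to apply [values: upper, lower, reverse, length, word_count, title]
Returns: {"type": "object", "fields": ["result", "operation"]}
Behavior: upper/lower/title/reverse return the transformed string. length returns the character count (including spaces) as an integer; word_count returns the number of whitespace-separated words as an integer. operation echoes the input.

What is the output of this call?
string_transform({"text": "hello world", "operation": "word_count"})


words: hello, world -> 2
Output:
{"result": 2, "operation": "word_count"}


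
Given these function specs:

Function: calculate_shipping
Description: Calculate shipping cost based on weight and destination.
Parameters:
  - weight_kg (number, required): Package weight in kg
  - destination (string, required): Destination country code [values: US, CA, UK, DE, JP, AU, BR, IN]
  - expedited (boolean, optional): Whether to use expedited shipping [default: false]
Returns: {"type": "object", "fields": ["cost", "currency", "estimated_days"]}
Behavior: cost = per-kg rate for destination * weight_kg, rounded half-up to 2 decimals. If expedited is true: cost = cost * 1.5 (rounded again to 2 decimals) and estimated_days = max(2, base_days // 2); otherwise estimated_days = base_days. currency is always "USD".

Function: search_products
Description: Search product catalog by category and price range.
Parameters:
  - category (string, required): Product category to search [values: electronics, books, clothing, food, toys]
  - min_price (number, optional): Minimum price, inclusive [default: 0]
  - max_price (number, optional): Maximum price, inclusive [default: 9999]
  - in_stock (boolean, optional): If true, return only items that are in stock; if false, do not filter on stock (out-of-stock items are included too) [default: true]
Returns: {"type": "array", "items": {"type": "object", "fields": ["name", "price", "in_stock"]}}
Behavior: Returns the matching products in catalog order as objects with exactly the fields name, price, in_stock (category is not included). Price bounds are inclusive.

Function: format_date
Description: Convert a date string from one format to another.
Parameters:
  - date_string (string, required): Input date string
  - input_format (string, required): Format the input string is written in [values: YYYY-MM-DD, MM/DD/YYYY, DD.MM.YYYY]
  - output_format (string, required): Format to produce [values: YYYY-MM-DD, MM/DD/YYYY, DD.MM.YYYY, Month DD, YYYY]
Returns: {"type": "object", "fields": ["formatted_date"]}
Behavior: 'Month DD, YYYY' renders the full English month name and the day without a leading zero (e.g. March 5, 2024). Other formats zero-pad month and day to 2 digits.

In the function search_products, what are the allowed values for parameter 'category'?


The search_products spec declares:
  - category (string, required): Product category to search [values: electronics, books, clothing, food, toys]
Allowed values:
electronics, books, clothing, food, toys


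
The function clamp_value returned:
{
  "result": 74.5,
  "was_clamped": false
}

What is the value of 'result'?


74.5


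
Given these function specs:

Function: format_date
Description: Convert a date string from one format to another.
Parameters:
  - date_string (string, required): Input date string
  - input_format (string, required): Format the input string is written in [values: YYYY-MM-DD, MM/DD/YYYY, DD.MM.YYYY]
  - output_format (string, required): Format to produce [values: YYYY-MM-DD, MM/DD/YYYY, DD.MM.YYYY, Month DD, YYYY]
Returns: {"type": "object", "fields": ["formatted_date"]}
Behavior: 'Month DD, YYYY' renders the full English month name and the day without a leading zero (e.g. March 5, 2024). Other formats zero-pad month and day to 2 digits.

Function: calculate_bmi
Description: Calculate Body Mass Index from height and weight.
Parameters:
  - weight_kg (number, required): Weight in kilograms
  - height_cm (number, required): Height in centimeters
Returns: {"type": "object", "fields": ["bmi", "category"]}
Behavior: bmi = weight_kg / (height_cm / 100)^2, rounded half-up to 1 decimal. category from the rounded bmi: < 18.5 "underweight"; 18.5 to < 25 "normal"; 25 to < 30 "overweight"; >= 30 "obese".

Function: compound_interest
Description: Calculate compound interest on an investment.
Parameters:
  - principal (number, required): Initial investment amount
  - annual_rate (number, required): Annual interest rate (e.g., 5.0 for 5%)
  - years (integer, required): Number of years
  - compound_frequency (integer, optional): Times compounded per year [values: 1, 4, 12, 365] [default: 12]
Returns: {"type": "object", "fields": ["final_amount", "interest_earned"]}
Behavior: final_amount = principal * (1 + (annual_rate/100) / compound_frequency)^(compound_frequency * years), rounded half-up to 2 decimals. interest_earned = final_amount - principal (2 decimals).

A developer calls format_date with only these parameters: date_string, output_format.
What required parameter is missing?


Required parameters: date_string, input_format, output_format
Provided: date_string, output_format
Missing: input_format
input_format


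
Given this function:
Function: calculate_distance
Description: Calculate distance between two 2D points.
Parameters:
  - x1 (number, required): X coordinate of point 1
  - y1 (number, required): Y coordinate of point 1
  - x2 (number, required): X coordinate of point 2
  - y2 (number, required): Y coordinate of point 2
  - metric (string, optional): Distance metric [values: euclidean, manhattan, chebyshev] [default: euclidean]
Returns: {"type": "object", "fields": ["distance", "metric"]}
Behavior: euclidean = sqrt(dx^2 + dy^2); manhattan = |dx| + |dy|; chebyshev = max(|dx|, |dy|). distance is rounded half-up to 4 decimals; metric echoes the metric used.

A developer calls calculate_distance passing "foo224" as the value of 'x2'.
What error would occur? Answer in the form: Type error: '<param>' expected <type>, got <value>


Spec: 'x2' is declared as number; "foo224" is a string.
Type error: 'x2' expected number, got "foo224"


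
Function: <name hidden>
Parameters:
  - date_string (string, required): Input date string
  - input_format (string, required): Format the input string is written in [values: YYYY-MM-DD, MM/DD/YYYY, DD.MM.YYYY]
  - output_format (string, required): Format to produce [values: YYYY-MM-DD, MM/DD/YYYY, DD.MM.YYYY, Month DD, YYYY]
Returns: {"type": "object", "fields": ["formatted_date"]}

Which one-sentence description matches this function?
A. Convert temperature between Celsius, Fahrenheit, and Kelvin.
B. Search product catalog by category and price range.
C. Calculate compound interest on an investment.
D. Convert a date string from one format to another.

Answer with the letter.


Parameters date_string, input_format, output_format and return ["formatted_date"] fit: Convert a date string from one format to another.
D


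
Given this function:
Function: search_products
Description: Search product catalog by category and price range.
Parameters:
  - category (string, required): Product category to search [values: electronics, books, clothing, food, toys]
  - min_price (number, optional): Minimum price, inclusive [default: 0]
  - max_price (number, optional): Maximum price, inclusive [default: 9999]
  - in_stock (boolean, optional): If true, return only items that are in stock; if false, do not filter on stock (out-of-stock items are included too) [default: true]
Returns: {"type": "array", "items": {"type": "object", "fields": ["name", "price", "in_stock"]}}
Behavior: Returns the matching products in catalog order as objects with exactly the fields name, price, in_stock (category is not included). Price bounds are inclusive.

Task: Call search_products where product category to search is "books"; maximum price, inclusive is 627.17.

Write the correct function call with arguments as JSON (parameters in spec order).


Mapping each described value to its parameter name:
  'Product category to search' -> category = "books"
  'Maximum price, inclusive' -> max_price = 627.17
search_products({"category": "books", "max_price": 627.17})


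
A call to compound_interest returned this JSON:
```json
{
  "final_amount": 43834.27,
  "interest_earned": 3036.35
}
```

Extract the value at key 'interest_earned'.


3036.35


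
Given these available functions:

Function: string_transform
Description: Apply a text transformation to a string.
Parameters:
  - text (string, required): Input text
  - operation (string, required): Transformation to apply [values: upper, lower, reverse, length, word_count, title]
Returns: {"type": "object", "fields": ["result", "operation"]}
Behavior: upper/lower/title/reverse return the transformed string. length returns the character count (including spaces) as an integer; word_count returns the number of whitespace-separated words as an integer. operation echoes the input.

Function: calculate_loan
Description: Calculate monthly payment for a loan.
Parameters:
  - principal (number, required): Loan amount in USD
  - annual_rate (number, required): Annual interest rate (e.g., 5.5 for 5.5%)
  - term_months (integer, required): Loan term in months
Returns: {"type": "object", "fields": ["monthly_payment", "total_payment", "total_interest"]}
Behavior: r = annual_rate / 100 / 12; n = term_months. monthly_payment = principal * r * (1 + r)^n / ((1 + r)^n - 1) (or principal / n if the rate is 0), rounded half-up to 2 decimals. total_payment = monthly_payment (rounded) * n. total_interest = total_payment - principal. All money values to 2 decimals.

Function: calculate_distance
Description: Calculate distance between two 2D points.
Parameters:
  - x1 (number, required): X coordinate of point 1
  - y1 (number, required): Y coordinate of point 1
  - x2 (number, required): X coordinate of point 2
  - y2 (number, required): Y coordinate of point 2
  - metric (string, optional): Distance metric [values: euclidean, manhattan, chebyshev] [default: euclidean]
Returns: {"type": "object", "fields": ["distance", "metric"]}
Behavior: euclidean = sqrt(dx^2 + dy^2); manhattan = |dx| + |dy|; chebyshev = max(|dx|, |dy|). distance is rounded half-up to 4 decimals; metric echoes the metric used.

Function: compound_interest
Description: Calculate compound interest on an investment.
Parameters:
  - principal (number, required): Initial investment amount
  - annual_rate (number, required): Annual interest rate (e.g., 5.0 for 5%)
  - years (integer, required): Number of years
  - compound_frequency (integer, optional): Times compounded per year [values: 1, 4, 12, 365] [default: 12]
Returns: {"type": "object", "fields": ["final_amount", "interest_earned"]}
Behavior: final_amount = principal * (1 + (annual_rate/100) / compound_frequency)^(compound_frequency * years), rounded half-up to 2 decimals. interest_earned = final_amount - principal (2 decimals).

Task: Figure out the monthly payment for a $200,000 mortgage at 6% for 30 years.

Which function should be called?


The task needs a function whose description is: Calculate monthly payment for a loan.
calculate_loan


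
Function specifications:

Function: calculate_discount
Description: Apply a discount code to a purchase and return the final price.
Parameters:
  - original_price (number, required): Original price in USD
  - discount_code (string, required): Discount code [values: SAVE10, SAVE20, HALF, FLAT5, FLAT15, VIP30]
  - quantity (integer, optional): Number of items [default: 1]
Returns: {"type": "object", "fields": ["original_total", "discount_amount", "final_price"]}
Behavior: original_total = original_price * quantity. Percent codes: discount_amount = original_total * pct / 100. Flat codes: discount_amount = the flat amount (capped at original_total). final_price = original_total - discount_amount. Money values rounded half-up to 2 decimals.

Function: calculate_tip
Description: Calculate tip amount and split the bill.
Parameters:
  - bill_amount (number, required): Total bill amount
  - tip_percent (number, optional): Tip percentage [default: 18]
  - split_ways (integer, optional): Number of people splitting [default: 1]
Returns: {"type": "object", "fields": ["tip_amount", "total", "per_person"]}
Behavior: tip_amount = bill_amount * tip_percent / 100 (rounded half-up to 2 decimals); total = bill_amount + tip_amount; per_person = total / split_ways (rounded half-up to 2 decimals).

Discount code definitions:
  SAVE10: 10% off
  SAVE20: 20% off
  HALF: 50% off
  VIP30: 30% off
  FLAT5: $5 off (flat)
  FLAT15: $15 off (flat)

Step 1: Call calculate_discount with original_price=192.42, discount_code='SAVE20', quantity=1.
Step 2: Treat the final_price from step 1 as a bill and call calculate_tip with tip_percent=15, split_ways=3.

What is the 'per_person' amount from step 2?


Step 1: calculate_discount(original_price=192.42, discount_code=SAVE20, quantity=1)
  original_total = 192.42 * 1 = 192.42
  SAVE20 = 20% off: discount_amount = 192.42 * 20/100 = 38.484 -> 38.48
  final_price = 192.42 - 38.48 = 153.94
  -> final_price = 153.94
Step 2: calculate_tip(bill_amount=153.94, tip_percent=15, split_ways=3)
  tip_amount = 153.94 * 15/100 = 23.091 -> 23.09
  total = 153.94 + 23.09 = 177.03
  per_person = 177.03 / 3 = 59.01 -> 59.01
  -> per_person = 59.01
$59.01


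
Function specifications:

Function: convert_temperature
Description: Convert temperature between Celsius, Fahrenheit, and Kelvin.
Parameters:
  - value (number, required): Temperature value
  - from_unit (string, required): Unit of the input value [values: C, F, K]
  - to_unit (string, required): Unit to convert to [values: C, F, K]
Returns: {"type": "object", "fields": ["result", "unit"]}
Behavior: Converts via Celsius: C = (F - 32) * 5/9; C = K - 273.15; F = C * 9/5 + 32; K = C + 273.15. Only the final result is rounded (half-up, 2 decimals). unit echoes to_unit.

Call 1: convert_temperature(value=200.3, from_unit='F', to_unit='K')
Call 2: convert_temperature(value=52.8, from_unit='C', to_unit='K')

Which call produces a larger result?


Call 1:
  To C: (200.3 - 32) * 5/9 = 93.5
  To K: 93.5 + 273.15 = 366.65
  Round to 2 decimals: 366.65
  -> 366.65 K
Call 2:
  Input already in C: 52.8
  To K: 52.8 + 273.15 = 325.95
  Round to 2 decimals: 325.95
  -> 325.95 K
Call 1 (366.65 K)


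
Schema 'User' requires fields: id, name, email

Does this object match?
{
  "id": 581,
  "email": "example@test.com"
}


Checking required fields...
Missing: name
Invalid - missing required field 'name'


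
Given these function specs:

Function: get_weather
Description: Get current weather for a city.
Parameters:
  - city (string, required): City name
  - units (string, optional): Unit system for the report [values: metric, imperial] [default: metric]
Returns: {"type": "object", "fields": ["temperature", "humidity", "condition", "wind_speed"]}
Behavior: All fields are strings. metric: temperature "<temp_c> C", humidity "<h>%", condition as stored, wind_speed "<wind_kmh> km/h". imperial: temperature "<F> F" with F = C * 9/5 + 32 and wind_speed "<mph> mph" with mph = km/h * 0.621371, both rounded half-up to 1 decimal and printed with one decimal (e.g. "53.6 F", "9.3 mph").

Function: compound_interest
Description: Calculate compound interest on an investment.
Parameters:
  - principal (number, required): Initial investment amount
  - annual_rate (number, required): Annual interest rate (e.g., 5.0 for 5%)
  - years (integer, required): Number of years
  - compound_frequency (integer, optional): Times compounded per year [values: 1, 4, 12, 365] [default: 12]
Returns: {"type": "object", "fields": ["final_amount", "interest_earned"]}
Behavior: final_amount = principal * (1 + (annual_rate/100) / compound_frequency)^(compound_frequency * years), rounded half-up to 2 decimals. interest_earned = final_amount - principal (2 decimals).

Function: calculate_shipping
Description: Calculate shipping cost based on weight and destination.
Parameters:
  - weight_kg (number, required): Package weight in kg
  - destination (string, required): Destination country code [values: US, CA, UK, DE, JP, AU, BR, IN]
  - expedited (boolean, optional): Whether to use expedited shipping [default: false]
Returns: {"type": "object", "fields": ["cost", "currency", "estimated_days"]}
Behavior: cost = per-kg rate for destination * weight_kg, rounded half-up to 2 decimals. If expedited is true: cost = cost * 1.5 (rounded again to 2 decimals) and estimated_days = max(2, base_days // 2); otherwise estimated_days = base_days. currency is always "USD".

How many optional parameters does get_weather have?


Parameters of get_weather: city (required), units (optional)
Optional count:
1


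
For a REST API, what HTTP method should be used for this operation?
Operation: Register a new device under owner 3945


GET = read, POST = create, PUT = update/replace, DELETE = remove
This operation is a create.
POST


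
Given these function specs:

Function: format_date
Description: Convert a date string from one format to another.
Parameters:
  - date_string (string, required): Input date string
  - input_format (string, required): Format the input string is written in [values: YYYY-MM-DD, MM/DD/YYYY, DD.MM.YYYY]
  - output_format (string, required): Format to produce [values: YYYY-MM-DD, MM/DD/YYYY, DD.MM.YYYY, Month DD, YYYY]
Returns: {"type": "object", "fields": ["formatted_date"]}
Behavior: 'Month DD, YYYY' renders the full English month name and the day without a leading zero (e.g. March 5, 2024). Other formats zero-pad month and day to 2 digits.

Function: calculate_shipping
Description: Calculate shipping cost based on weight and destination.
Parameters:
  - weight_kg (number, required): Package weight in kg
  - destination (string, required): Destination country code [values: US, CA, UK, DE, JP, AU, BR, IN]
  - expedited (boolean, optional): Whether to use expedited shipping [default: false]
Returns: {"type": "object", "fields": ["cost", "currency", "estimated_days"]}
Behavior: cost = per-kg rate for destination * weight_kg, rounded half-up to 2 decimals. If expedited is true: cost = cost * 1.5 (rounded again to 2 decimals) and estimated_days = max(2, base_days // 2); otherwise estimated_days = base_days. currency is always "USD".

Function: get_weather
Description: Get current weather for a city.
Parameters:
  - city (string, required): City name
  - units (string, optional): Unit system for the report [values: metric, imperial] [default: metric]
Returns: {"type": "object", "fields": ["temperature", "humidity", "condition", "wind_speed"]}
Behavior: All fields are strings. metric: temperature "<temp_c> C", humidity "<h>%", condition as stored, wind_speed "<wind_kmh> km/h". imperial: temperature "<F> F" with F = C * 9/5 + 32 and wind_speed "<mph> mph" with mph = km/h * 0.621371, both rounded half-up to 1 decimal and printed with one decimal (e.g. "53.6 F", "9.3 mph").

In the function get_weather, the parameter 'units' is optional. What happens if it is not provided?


The get_weather spec declares:
  - units (string, optional): Unit system for the report [values: metric, imperial] [default: metric]
It defaults to metric


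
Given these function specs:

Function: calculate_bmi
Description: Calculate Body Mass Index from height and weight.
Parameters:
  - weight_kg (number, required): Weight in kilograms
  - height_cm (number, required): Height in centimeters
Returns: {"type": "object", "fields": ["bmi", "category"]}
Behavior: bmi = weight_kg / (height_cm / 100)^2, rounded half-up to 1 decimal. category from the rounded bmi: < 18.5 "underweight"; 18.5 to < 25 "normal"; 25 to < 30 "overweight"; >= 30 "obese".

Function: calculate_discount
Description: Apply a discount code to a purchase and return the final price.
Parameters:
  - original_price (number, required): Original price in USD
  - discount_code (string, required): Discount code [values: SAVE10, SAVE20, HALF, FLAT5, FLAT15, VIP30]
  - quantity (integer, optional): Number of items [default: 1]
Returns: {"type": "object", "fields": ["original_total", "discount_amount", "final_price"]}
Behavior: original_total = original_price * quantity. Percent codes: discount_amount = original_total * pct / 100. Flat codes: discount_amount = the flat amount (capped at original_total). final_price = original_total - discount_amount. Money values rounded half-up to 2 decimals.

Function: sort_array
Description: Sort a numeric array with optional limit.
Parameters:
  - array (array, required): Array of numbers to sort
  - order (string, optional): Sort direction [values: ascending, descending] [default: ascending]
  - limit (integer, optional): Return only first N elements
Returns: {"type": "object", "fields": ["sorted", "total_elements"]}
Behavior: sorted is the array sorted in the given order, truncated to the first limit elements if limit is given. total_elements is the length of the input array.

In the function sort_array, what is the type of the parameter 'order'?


The sort_array spec declares:
  - order (string, optional): Sort direction [values: ascending, descending] [default: ascending]
Type:
string


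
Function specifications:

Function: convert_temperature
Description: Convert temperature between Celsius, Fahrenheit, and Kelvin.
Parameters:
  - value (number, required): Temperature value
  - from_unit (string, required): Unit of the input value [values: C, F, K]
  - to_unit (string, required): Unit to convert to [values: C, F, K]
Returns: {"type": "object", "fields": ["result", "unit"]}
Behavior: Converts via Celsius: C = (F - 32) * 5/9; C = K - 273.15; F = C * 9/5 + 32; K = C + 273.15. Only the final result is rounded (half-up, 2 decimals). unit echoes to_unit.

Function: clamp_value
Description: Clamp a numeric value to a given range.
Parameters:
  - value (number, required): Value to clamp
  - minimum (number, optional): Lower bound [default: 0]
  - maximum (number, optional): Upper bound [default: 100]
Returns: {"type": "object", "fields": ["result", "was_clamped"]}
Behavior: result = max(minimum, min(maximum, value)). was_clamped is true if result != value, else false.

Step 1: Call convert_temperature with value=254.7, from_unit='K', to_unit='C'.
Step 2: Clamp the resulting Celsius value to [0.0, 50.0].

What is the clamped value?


Step 1: convert_temperature(value=254.7, from_unit=K, to_unit=C)
  To C: 254.7 - 273.15 = -18.45
  Target is C: -18.45
  Round to 2 decimals: -18.45
  -> result = -18.45 C
Step 2: clamp_value(value=-18.45, minimum=0.0, maximum=50.0)
  result = max(0.0, min(50.0, -18.45)) = max(0.0, -18.45) = 0.0
  was_clamped = (0.0 != -18.45) = true
  -> result = 0.0
0.0


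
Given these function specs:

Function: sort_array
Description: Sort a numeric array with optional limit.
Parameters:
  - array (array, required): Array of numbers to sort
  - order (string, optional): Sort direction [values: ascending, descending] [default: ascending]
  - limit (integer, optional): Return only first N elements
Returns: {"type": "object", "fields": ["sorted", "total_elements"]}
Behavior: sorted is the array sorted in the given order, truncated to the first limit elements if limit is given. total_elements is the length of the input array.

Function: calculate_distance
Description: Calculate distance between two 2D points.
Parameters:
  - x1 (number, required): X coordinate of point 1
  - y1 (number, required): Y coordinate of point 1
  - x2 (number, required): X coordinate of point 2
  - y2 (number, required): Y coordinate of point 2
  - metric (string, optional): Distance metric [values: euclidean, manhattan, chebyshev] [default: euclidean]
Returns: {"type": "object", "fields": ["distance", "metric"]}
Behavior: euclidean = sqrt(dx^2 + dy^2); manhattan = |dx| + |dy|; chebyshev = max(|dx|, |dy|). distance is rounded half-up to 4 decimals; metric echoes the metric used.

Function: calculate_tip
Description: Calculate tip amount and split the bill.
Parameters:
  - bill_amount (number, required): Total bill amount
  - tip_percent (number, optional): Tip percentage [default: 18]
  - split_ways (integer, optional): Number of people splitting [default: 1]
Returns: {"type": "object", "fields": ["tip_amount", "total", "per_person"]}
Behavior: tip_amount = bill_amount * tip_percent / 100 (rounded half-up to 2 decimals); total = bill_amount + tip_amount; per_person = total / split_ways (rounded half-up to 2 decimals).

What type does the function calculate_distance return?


The calculate_distance spec declares Returns: {"type": "object", "fields": ["distance", "metric"]}
Type:
object
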